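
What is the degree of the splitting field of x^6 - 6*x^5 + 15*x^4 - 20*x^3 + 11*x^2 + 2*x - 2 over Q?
The degree of the splitting field over Q equals the order of the Galois group, so first determine the group. The polynomial f is an irreducible sextic over Q, so G = Gal(f/Q) is one of the 16 transitive subgroups 6T1, ..., 6T16 of S_6. The discriminant of f is -3356224, which is not a perfect square, so G is not contained in A_6. The transitive groups of degree 6 not contained in A_6 are: C_6 (6T1, order 6), S_3 (6T2, order 6), D_6 (6T3, order 12), C_3 x S_3 (6T5, order 18), A_4 x C_2 (6T6, order 24), S_4 (6T8, order 24), S_3 x S_3 (6T9, order 36), S_4 x C_2 (6T11, order 48), (S_3 x S_3) : C_2 (6T13, order 72), PGL(2,5) (6T14, order 120), S_6 (6T16, order 720). By Dedekind's theorem, for a prime p not dividing disc(f) the degrees of the irreducible factors of f mod p form the cycle type of an element of G. Factoring f modulo the 67 such primes p <= 347 (skipping 2, 229, which divide the discriminant), each new pattern first appears at: mod 3: f = (x^6 + x^3 + 2x^2 + 2x + 1), pattern 6; mod 5: f = (x^3 + 4x + 3)(x^3 + 4x^2 + x + 1), pattern 3+3; mod 7: f = (x + 1)(x + 4)(x^4 + 3x^3 + 3x^2 + 2x + 3), pattern 4+1+1; mod 13: f = (x^2 + 11x + 6)(x^4 + 9x^3 + x^2 + 6x + 4), pattern 4+2; mod 23: f = (x^2 + 3x + 14)(x^2 + 16x + 1)(x^2 + 21x + 13), pattern 2+2+2; mod 29: f = (x + 9)(x + 18)(x^2 + 26x + 9)(x^2 + 28x + 7), pattern 2+2+1+1; mod 193: f = (x + 5)(x + 43)(x + 93)(x + 98)(x + 148)(x + 186), pattern 1+1+1+1+1+1; mod 347: f = (x + 2)(x + 150)(x + 195)(x + 343)(x^2 + 345x + 256), pattern 2+1+1+1+1. No other pattern occurs in this range, so the set of observed cycle types is {6, 3+3, 4+1+1, 4+2, 2+2+2, 2+2+1+1, 1+1+1+1+1+1, 2+1+1+1+1}. The candidates containing elements of all these cycle types are S_4 x C_2 (6T11) of order 48, S_6 (6T16) of order 720; the others are excluded. The observed types are precisely the cycle types that occur in S_4 x C_2 (6T11). Each of the other remaining candidates has further cycle types, and by the Chebotarev density theorem the matching factorization patterns would occur for a proportion of primes equal to their share of the group: S_6 (6T16) additionally contains elements of type 5+1, 3+2+1, 3+1+1+1 (304 of its 720 elements, about 42% of primes). None of the 67 primes tested shows any such pattern (for each of these groups the chance of that is below 10^-4), which rules them out. Hence G = S_4 x C_2 (6T11), of order 48. The Galois group S_4 x C_2 (6T11) has order 48, so the splitting field has degree 48 over Q.

48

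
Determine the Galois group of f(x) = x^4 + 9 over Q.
The polynomial is an irreducible quartic over Q and its discriminant is 186624 = 432^2, a perfect square, so the Galois group is contained in A_4. The resolvent cubic y^3 - 36*y splits completely over Q, which gives the Klein four-group V_4.

V_4 (order 4)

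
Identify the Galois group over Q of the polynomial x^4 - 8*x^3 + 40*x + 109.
The polynomial is an irreducible quartic over Q and its discriminant is -257465088, which is not a perfect square, so the Galois group is not contained in A_4. The resolvent cubic y^3 - 756*y - 8576 has exactly one rational root, so the Galois group is C_4 or D_4. The quartic remains irreducible over Q(sqrt(disc)), so the group is D_4.

D_4 (order 8)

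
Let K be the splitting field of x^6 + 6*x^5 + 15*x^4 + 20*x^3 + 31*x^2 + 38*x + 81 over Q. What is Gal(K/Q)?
S_4 x C_2

The polynomial f is an irreducible sextic over Q, so G = Gal(f/Q) is one of the 16 transitive subgroups 6T1, ..., 6T16 of S_6. The discriminant of f is -66039417143296, which is not a perfect square, so G is not contained in A_6. The transitive groups of degree 6 not contained in A_6 are: C_6 (6T1, order 6), S_3 (6T2, order 6), D_6 (6T3, order 12), C_3 x S_3 (6T5, order 18), A_4 x C_2 (6T6, order 24), S_4 (6T8, order 24), S_3 x S_3 (6T9, order 36), S_4 x C_2 (6T11, order 48), (S_3 x S_3) : C_2 (6T13, order 72), PGL(2,5) (6T14, order 120), S_6 (6T16, order 720). By Dedekind's theorem, for a prime p not dividing disc(f) the degrees of the irreducible factors of f mod p form the cycle type of an element of G. Factoring f modulo the 17 such primes p <= 67 (skipping 2, 31, which divide the discriminant), each new pattern first appears at: mod 3: f = (x)(x + 2)(x^4 + x^3 + x^2 + 1), pattern 4+1+1; mod 5: f = (x^3 + 2x^2 + 4x + 4)(x^3 + 4x^2 + 3x + 4), pattern 3+3; mod 7: f = (x^6 + 6x^5 + x^4 + 6x^3 + 3x^2 + 3x + 4), pattern 6; mod 11: f = (x^2 + 5)(x^2 + 2x + 4)(x^2 + 4x + 9), pattern 2+2+2; mod 13: f = (x^2 + 2x + 12)(x^4 + 4x^3 + 8x^2 + 8x + 10), pattern 4+2; mod 37: f = (x + 11)(x + 28)(x^2 + 20x + 9)(x^2 + 21x + 10), pattern 2+2+1+1; mod 47: f = (x + 11)(x + 19)(x + 30)(x + 38)(x^2 + 2x + 2), pattern 2+1+1+1+1. No other pattern occurs in this range, so the set of observed cycle types is {4+1+1, 3+3, 6, 2+2+2, 4+2, 2+2+1+1, 2+1+1+1+1}. The candidates containing elements of all these cycle types are S_4 x C_2 (6T11) of order 48, S_6 (6T16) of order 720; the others are excluded. The observed types are precisely the cycle types that occur in S_4 x C_2 (6T11) (apart from the identity). Each of the other remaining candidates has further cycle types, and by the Chebotarev density theorem the matching factorization patterns would occur for a proportion of primes equal to their share of the group: S_6 (6T16) additionally contains elements of type 5+1, 3+2+1, 3+1+1+1 (304 of its 720 elements, about 42% of primes). None of the 17 primes tested shows any such pattern (for each of these groups the chance of that is below 10^-4), which rules them out. Hence G = S_4 x C_2 (6T11), of order 48.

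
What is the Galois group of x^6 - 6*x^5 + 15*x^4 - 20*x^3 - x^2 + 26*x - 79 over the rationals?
The polynomial f is an irreducible sextic over Q, so G = Gal(f/Q) is one of the 16 transitive subgroups 6T1, ..., 6T16 of S_6. The discriminant of f is 36352603193344 = 6029312^2, a perfect square, so G is contained in A_6. The transitive groups of degree 6 contained in A_6 are: A_4 (6T4, order 12), S_4 (6T7, order 24), (C_3 x C_3) : C_4 (6T10, order 36), PSL(2,5) (6T12, order 60), A_6 (6T15, order 360). By Dedekind's theorem, for a prime p not dividing disc(f) the degrees of the irreducible factors of f mod p form the cycle type of an element of G. Factoring f modulo the 79 such primes p <= 419 (skipping 2, 23, which divide the discriminant), each new pattern first appears at: mod 3: f = (x^3 + x^2 + 2)(x^3 + 2x^2 + x + 1), pattern 3+3; mod 5: f = (x^2 + 3x + 3)(x^4 + x^3 + 4x^2 + 2), pattern 4+2; mod 19: f = (x + 8)(x + 9)(x^2 + 16x + 5)(x^2 + 18x + 3), pattern 2+2+1+1; mod 223: f = (x + 31)(x + 66)(x + 108)(x + 113)(x + 155)(x + 190), pattern 1+1+1+1+1+1. No other pattern occurs in this range, so the set of observed cycle types is {3+3, 4+2, 2+2+1+1, 1+1+1+1+1+1}. The candidates containing elements of all these cycle types are S_4 (6T7) of order 24, (C_3 x C_3) : C_4 (6T10) of order 36, A_6 (6T15) of order 360; the others are excluded. The observed types are precisely the cycle types that occur in S_4 (6T7). Each of the other remaining candidates has further cycle types, and by the Chebotarev density theorem the matching factorization patterns would occur for a proportion of primes equal to their share of the group: (C_3 x C_3) : C_4 (6T10) additionally contains elements of type 3+1+1+1 (4 of its 36 elements, about 11% of primes); A_6 (6T15) additionally contains elements of type 5+1, 3+1+1+1 (184 of its 360 elements, about 51% of primes). None of the 79 primes tested shows any such pattern (for each of these groups the chance of that is below 10^-4), which rules them out. Hence G = S_4 (6T7), of order 24.

S_4 (also written S4+)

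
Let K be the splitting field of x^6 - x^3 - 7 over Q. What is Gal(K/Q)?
S_3 x S_3 (also written G36-)

The polynomial f is an irreducible sextic over Q, so G = Gal(f/Q) is one of the 16 transitive subgroups 6T1, ..., 6T16 of S_6. The discriminant of f is 871199469, which is not a perfect square, so G is not contained in A_6. The transitive groups of degree 6 not contained in A_6 are: C_6 (6T1, order 6), S_3 (6T2, order 6), D_6 (6T3, order 12), C_3 x S_3 (6T5, order 18), A_4 x C_2 (6T6, order 24), S_4 (6T8, order 24), S_3 x S_3 (6T9, order 36), S_4 x C_2 (6T11, order 48), (S_3 x S_3) : C_2 (6T13, order 72), PGL(2,5) (6T14, order 120), S_6 (6T16, order 720). By Dedekind's theorem, for a prime p not dividing disc(f) the degrees of the irreducible factors of f mod p form the cycle type of an element of G. Factoring f modulo the 16 such primes p <= 67 (skipping 3, 7, 29, which divide the discriminant), each new pattern first appears at: mod 2: f = (x^6 + x^3 + 1), pattern 6; mod 5: f = (x + 1)(x + 2)(x^2 + 3x + 4)(x^2 + 4x + 1), pattern 2+2+1+1; mod 13: f = (x + 2)(x + 5)(x + 6)(x^3 + 4), pattern 3+1+1+1; mod 19: f = (x^2 + 10x + 15)(x^2 + 13x + 13)(x^2 + 15x + 10), pattern 2+2+2; mod 67: f = (x^3 + 18)(x^3 + 48), pattern 3+3. No other pattern occurs in this range, so the set of observed cycle types is {6, 2+2+1+1, 3+1+1+1, 2+2+2, 3+3}. The candidates containing elements of all these cycle types are S_3 x S_3 (6T9) of order 36, (S_3 x S_3) : C_2 (6T13) of order 72, S_6 (6T16) of order 720; the others are excluded. The observed types are precisely the cycle types that occur in S_3 x S_3 (6T9) (apart from the identity). Each of the other remaining candidates has further cycle types, and by the Chebotarev density theorem the matching factorization patterns would occur for a proportion of primes equal to their share of the group: (S_3 x S_3) : C_2 (6T13) additionally contains elements of type 4+2, 3+2+1, 2+1+1+1+1 (36 of its 72 elements, about 50% of primes); S_6 (6T16) additionally contains elements of type 5+1, 4+2, 4+1+1, 3+2+1, 2+1+1+1+1 (459 of its 720 elements, about 64% of primes). None of the 16 primes tested shows any such pattern (for each of these groups the chance of that is below 10^-4), which rules them out. Hence G = S_3 x S_3 (6T9), of order 36.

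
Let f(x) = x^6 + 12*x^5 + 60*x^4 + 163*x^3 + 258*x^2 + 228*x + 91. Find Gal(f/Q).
6T5: C_3 x S_3

The polynomial f is an irreducible sextic over Q, so G = Gal(f/Q) is one of the 16 transitive subgroups 6T1, ..., 6T16 of S_6. The discriminant of f is -177147, which is not a perfect square, so G is not contained in A_6. The transitive groups of degree 6 not contained in A_6 are: C_6 (6T1, order 6), S_3 (6T2, order 6), D_6 (6T3, order 12), C_3 x S_3 (6T5, order 18), A_4 x C_2 (6T6, order 24), S_4 (6T8, order 24), S_3 x S_3 (6T9, order 36), S_4 x C_2 (6T11, order 48), (S_3 x S_3) : C_2 (6T13, order 72), PGL(2,5) (6T14, order 120), S_6 (6T16, order 720). By Dedekind's theorem, for a prime p not dividing disc(f) the degrees of the irreducible factors of f mod p form the cycle type of an element of G. Factoring f modulo the 33 such primes p <= 139 (skipping 3, which divides the discriminant), each new pattern first appears at: mod 2: f = (x^6 + x^3 + 1), pattern 6; mod 7: f = (x)(x + 1)(x + 5)(x^3 + 6x^2 + 5x + 5), pattern 3+1+1+1; mod 17: f = (x^2 + 3)(x^2 + 3x + 9)(x^2 + 9x + 4), pattern 2+2+2; mod 19: f = (x^3 + 6x^2 + 12x + 2)(x^3 + 6x^2 + 12x + 17), pattern 3+3; mod 73: f = (x + 44)(x + 45)(x + 46)(x + 53)(x + 54)(x + 62), pattern 1+1+1+1+1+1. No other pattern occurs in this range, so the set of observed cycle types is {6, 3+1+1+1, 2+2+2, 3+3, 1+1+1+1+1+1}. The candidates containing elements of all these cycle types are C_3 x S_3 (6T5) of order 18, S_3 x S_3 (6T9) of order 36, (S_3 x S_3) : C_2 (6T13) of order 72, S_6 (6T16) of order 720; the others are excluded. The observed types are precisely the cycle types that occur in C_3 x S_3 (6T5). Each of the other remaining candidates has further cycle types, and by the Chebotarev density theorem the matching factorization patterns would occur for a proportion of primes equal to their share of the group: S_3 x S_3 (6T9) additionally contains elements of type 2+2+1+1 (9 of its 36 elements, about 25% of primes); (S_3 x S_3) : C_2 (6T13) additionally contains elements of type 4+2, 3+2+1, 2+2+1+1, 2+1+1+1+1 (45 of its 72 elements, about 62% of primes); S_6 (6T16) additionally contains elements of type 5+1, 4+2, 4+1+1, 3+2+1, 2+2+1+1, 2+1+1+1+1 (504 of its 720 elements, about 70% of primes). None of the 33 primes tested shows any such pattern (for each of these groups the chance of that is below 10^-4), which rules them out. Hence G = C_3 x S_3 (6T5), of order 18.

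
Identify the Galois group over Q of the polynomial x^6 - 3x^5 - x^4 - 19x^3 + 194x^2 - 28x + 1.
The polynomial f is an irreducible sextic over Q, so G = Gal(f/Q) is one of the 16 transitive subgroups 6T1, ..., 6T16 of S_6. The discriminant of f is 598116723780625 = 24456425^2, a perfect square, so G is contained in A_6. The transitive groups of degree 6 contained in A_6 are: A_4 (6T4, order 12), S_4 (6T7, order 24), (C_3 x C_3) : C_4 (6T10, order 36), PSL(2,5) (6T12, order 60), A_6 (6T15, order 360). By Dedekind's theorem, for a prime p not dividing disc(f) the degrees of the irreducible factors of f mod p form the cycle type of an element of G. Factoring f modulo the 21 such primes p <= 101 (skipping 5, 7, 29, 61, 79, which divide the discriminant), each new pattern first appears at: mod 2: f = (x^2 + x + 1)(x^4 + x + 1), pattern 4+2; mod 11: f = (x^3 + 3x^2 + 10x + 10)(x^3 + 5x^2 + 7x + 10), pattern 3+3; mod 19: f = (x + 12)(x + 14)(x^2 + 4)(x^2 + 9x + 11), pattern 2+2+1+1; mod 101: f = (x + 23)(x + 71)(x + 95)(x^3 + 10x^2 + 70x + 100), pattern 3+1+1+1. No other pattern occurs in this range, so the set of observed cycle types is {4+2, 3+3, 2+2+1+1, 3+1+1+1}. The candidates containing elements of all these cycle types are (C_3 x C_3) : C_4 (6T10) of order 36, A_6 (6T15) of order 360; the others are excluded. The observed types are precisely the cycle types that occur in (C_3 x C_3) : C_4 (6T10) (apart from the identity). Each of the other remaining candidates has further cycle types, and by the Chebotarev density theorem the matching factorization patterns would occur for a proportion of primes equal to their share of the group: A_6 (6T15) additionally contains elements of type 5+1 (144 of its 360 elements, about 40% of primes). None of the 21 primes tested shows any such pattern (for each of these groups the chance of that is below 10^-4), which rules them out. Hence G = (C_3 x C_3) : C_4 (6T10), of order 36.

(C_3 x C_3) : C_4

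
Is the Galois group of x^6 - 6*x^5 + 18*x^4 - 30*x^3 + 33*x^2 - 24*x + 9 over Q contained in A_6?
The polynomial is irreducible of degree 6 over Q. Its discriminant is -16003008, which is not a perfect square. A Galois group lies in the alternating group exactly when the discriminant is a square in Q, so the Galois group (PGL(2,5)) is not contained in A_6.

No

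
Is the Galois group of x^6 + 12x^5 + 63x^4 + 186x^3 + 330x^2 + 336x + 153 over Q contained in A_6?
The polynomial is irreducible of degree 6 over Q. Its discriminant is -16003008, which is not a perfect square. A Galois group lies in the alternating group exactly when the discriminant is a square in Q, so the Galois group (PGL(2,5)) is not contained in A_6.

No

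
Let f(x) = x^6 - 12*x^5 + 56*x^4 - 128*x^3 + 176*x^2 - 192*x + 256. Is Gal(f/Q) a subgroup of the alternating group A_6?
The polynomial is irreducible of degree 6 over Q. Its discriminant is -5497558138880000, which is not a perfect square. A Galois group lies in the alternating group exactly when the discriminant is a square in Q, so the Galois group (S_4) is not contained in A_6.

No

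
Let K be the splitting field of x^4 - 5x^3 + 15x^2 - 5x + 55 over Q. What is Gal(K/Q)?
The polynomial is an irreducible quartic over Q and its discriminant is 66430125, which is not a perfect square, so the Galois group is not contained in A_4. The resolvent cubic y^3 - 15*y^2 - 195*y + 1900 has exactly one rational root, so the Galois group is C_4 or D_4. The quartic becomes reducible over Q(sqrt(disc)), so the group is C_4.

C_4 (order 4)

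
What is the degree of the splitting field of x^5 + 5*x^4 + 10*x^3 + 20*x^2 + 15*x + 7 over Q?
The degree of the splitting field over Q equals the order of the Galois group, so first determine the group. The polynomial f is an irreducible quintic over Q, so G = Gal(f/Q) is a transitive subgroup of S_5: one of C_5 (5T1, order 5), D_5 (5T2, order 10), F_20 (5T3, order 20), A_5 (5T4, order 60) or S_5 (5T5, order 120). The discriminant of f is 31250000, which is not a perfect square, so G is not contained in A_5. The transitive groups of degree 5 not contained in A_5 are: F_20 (5T3, order 20), S_5 (5T5, order 120). By Dedekind's theorem, for a prime p not dividing disc(f) the degrees of the irreducible factors of f mod p form the cycle type of an element of G. Factoring f modulo the 18 such primes p <= 71 (skipping 2, 5, which divide the discriminant), each new pattern first appears at: mod 3: f = (x + 1)(x^4 + x^3 + 2x + 1), pattern 4+1; mod 11: f = (x^5 + 5x^4 + 10x^3 + 9x^2 + 4x + 7), pattern 5; mod 19: f = (x + 13)(x^2 + x + 16)(x^2 + 10x + 12), pattern 2+2+1. No other pattern occurs in this range, so the set of observed cycle types is {4+1, 5, 2+2+1}. The candidates containing elements of all these cycle types are F_20 (5T3) of order 20, S_5 (5T5) of order 120; the others are excluded. The observed types are precisely the cycle types that occur in F_20 (5T3) (apart from the identity). Each of the other remaining candidates has further cycle types, and by the Chebotarev density theorem the matching factorization patterns would occur for a proportion of primes equal to their share of the group: S_5 (5T5) additionally contains elements of type 3+2, 3+1+1, 2+1+1+1 (50 of its 120 elements, about 42% of primes). None of the 18 primes tested shows any such pattern (for each of these groups the chance of that is below 10^-4), which rules them out. Hence G = F_20 (5T3), of order 20. The Galois group F_20 (5T3) has order 20, so the splitting field has degree 20 over Q.

20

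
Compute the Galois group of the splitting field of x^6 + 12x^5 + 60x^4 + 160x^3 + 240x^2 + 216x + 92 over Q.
A_6 (also written A6)

The polynomial f is an irreducible sextic over Q, so G = Gal(f/Q) is one of the 16 transitive subgroups 6T1, ..., 6T16 of S_6. The discriminant of f is 746496000000 = 864000^2, a perfect square, so G is contained in A_6. The transitive groups of degree 6 contained in A_6 are: A_4 (6T4, order 12), S_4 (6T7, order 24), (C_3 x C_3) : C_4 (6T10, order 36), PSL(2,5) (6T12, order 60), A_6 (6T15, order 360). By Dedekind's theorem, for a prime p not dividing disc(f) the degrees of the irreducible factors of f mod p form the cycle type of an element of G. Factoring f modulo the 6 such primes p <= 23 (skipping 2, 3, 5, which divide the discriminant), each new pattern first appears at: mod 7: f = (x + 5)(x^5 + 4x^3 + 2x + 3), pattern 5+1; mod 23: f = (x)(x + 9)(x + 14)(x^3 + 12x^2 + 3x + 5), pattern 3+1+1+1. No other pattern occurs in this range, so the set of observed cycle types is {5+1, 3+1+1+1}. Among the candidates above, the only group containing elements of all these cycle types is A_6 (6T15) — each of A_4 (6T4), S_4 (6T7), (C_3 x C_3) : C_4 (6T10), PSL(2,5) (6T12) lacks at least one of them. Hence G = A_6 (6T15), of order 360.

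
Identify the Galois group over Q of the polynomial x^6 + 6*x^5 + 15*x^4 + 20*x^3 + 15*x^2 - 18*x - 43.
The polynomial f is an irreducible sextic over Q, so G = Gal(f/Q) is one of the 16 transitive subgroups 6T1, ..., 6T16 of S_6. The discriminant of f is 746496000000 = 864000^2, a perfect square, so G is contained in A_6. The transitive groups of degree 6 contained in A_6 are: A_4 (6T4, order 12), S_4 (6T7, order 24), (C_3 x C_3) : C_4 (6T10, order 36), PSL(2,5) (6T12, order 60), A_6 (6T15, order 360). By Dedekind's theorem, for a prime p not dividing disc(f) the degrees of the irreducible factors of f mod p form the cycle type of an element of G. Factoring f modulo the 6 such primes p <= 23 (skipping 2, 3, 5, which divide the discriminant), each new pattern first appears at: mod 7: f = (x + 5)(x^5 + x^4 + 3x^3 + 5x^2 + 4x + 4), pattern 5+1; mod 23: f = (x + 3)(x + 12)(x + 17)(x^3 + 20x^2 + 4x + 15), pattern 3+1+1+1. No other pattern occurs in this range, so the set of observed cycle types is {5+1, 3+1+1+1}. Among the candidates above, the only group containing elements of all these cycle types is A_6 (6T15) — each of A_4 (6T4), S_4 (6T7), (C_3 x C_3) : C_4 (6T10), PSL(2,5) (6T12) lacks at least one of them. Hence G = A_6 (6T15), of order 360.

A_6 (also written A6)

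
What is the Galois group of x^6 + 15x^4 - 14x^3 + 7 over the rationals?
PGL(2,5) (also written S5(6))

The polynomial f is an irreducible sextic over Q, so G = Gal(f/Q) is one of the 16 transitive subgroups 6T1, ..., 6T16 of S_6. The discriminant of f is -5217636731328, which is not a perfect square, so G is not contained in A_6. The transitive groups of degree 6 not contained in A_6 are: C_6 (6T1, order 6), S_3 (6T2, order 6), D_6 (6T3, order 12), C_3 x S_3 (6T5, order 18), A_4 x C_2 (6T6, order 24), S_4 (6T8, order 24), S_3 x S_3 (6T9, order 36), S_4 x C_2 (6T11, order 48), (S_3 x S_3) : C_2 (6T13, order 72), PGL(2,5) (6T14, order 120), S_6 (6T16, order 720). By Dedekind's theorem, for a prime p not dividing disc(f) the degrees of the irreducible factors of f mod p form the cycle type of an element of G. Factoring f modulo the 21 such primes p <= 89 (skipping 2, 3, 7, which divide the discriminant), each new pattern first appears at: mod 5: f = (x^6 + x^3 + 2), pattern 6; mod 11: f = (x + 8)(x^5 + 3x^4 + 2x^3 + 3x^2 + 9x + 5), pattern 5+1; mod 13: f = (x + 8)(x + 10)(x^4 + 8x^3 + 12x^2 + x + 10), pattern 4+1+1; mod 23: f = (x + 10)(x + 12)(x^2 + 6x + 21)(x^2 + 18x + 20), pattern 2+2+1+1; mod 43: f = (x^3 + 5x^2 + 9x + 39)(x^3 + 38x^2 + 31x + 9), pattern 3+3; mod 61: f = (x^2 + 21x + 40)(x^2 + 45x + 58)(x^2 + 56x + 34), pattern 2+2+2. No other pattern occurs in this range, so the set of observed cycle types is {6, 5+1, 4+1+1, 2+2+1+1, 3+3, 2+2+2}. The candidates containing elements of all these cycle types are PGL(2,5) (6T14) of order 120, S_6 (6T16) of order 720; the others are excluded. The observed types are precisely the cycle types that occur in PGL(2,5) (6T14) (apart from the identity). Each of the other remaining candidates has further cycle types, and by the Chebotarev density theorem the matching factorization patterns would occur for a proportion of primes equal to their share of the group: S_6 (6T16) additionally contains elements of type 4+2, 3+2+1, 3+1+1+1, 2+1+1+1+1 (265 of its 720 elements, about 37% of primes). None of the 21 primes tested shows any such pattern (for each of these groups the chance of that is below 10^-4), which rules them out. Hence G = PGL(2,5) (6T14), of order 120.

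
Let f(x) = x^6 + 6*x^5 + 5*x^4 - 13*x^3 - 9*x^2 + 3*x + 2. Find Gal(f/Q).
6T12: PSL(2,5)

The polynomial f is an irreducible sextic over Q, so G = Gal(f/Q) is one of the 16 transitive subgroups 6T1, ..., 6T16 of S_6. The discriminant of f is 30991489 = 5567^2, a perfect square, so G is contained in A_6. The transitive groups of degree 6 contained in A_6 are: A_4 (6T4, order 12), S_4 (6T7, order 24), (C_3 x C_3) : C_4 (6T10, order 36), PSL(2,5) (6T12, order 60), A_6 (6T15, order 360). By Dedekind's theorem, for a prime p not dividing disc(f) the degrees of the irreducible factors of f mod p form the cycle type of an element of G. Factoring f modulo the 21 such primes p <= 79 (skipping 19, which divides the discriminant), each new pattern first appears at: mod 2: f = (x)(x^5 + x^3 + x^2 + x + 1), pattern 5+1; mod 7: f = (x^3 + x^2 + 3x + 1)(x^3 + 5x^2 + 4x + 2), pattern 3+3; mod 61: f = (x + 3)(x + 25)(x^2 + 48x + 25)(x^2 + 52x + 38), pattern 2+2+1+1. No other pattern occurs in this range, so the set of observed cycle types is {5+1, 3+3, 2+2+1+1}. The candidates containing elements of all these cycle types are PSL(2,5) (6T12) of order 60, A_6 (6T15) of order 360; the others are excluded. The observed types are precisely the cycle types that occur in PSL(2,5) (6T12) (apart from the identity). Each of the other remaining candidates has further cycle types, and by the Chebotarev density theorem the matching factorization patterns would occur for a proportion of primes equal to their share of the group: A_6 (6T15) additionally contains elements of type 4+2, 3+1+1+1 (130 of its 360 elements, about 36% of primes). None of the 21 primes tested shows any such pattern (for each of these groups the chance of that is below 10^-4), which rules them out. Hence G = PSL(2,5) (6T12), of order 60.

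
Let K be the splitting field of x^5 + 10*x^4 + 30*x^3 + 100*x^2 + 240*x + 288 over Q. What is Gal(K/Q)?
5T2: D_5

The polynomial f is an irreducible quintic over Q, so G = Gal(f/Q) is a transitive subgroup of S_5: one of C_5 (5T1, order 5), D_5 (5T2, order 10), F_20 (5T3, order 20), A_5 (5T4, order 60) or S_5 (5T5, order 120). The discriminant of f is 23040000000000 = 4800000^2, a perfect square, so G is contained in A_5. The transitive groups of degree 5 contained in A_5 are: C_5 (5T1, order 5), D_5 (5T2, order 10), A_5 (5T4, order 60). By Dedekind's theorem, for a prime p not dividing disc(f) the degrees of the irreducible factors of f mod p form the cycle type of an element of G. Factoring f modulo the 23 such primes p <= 101 (skipping 2, 3, 5, which divide the discriminant), each new pattern first appears at: mod 7: f = (x^5 + 3x^4 + 2x^3 + 2x^2 + 2x + 1), pattern 5; mod 17: f = (x + 4)(x^2 + x + 6)(x^2 + 5x + 12), pattern 2+2+1. No other pattern occurs in this range, so the set of observed cycle types is {5, 2+2+1}. The candidates containing elements of all these cycle types are D_5 (5T2) of order 10, A_5 (5T4) of order 60; the others are excluded. The observed types are precisely the cycle types that occur in D_5 (5T2) (apart from the identity). Each of the other remaining candidates has further cycle types, and by the Chebotarev density theorem the matching factorization patterns would occur for a proportion of primes equal to their share of the group: A_5 (5T4) additionally contains elements of type 3+1+1 (20 of its 60 elements, about 33% of primes). None of the 23 primes tested shows any such pattern (for each of these groups the chance of that is below 10^-4), which rules them out. Hence G = D_5 (5T2), of order 10.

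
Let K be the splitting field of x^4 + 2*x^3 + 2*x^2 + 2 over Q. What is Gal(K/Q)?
The polynomial is an irreducible quartic over Q and its discriminant is 3136 = 56^2, a perfect square, so the Galois group is contained in A_4. The resolvent cubic y^3 - 2*y^2 - 8*y + 8 is irreducible over Q. An irreducible resolvent with square discriminant gives A_4.

A_4 (order 12)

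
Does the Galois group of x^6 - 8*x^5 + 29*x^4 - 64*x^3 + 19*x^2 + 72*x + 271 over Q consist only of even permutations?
The polynomial is irreducible of degree 6 over Q. Its discriminant is 564385546240000 = 23756800^2, a perfect square. A Galois group lies in the alternating group exactly when the discriminant is a square in Q, so the Galois group ((C_3 x C_3) : C_4) is contained in A_6.

Yes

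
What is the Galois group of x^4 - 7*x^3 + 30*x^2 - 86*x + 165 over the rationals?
S_4, the symmetric group on 4 letters

The polynomial is an irreducible quartic over Q and its discriminant is 101879581, which is not a perfect square, so the Galois group is not contained in A_4. The resolvent cubic y^3 - 30*y^2 - 58*y + 4319 is irreducible over Q. An irreducible resolvent with non-square discriminant gives S_4.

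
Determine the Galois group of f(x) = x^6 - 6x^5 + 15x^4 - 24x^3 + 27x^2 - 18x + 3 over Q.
The polynomial f is an irreducible sextic over Q, so G = Gal(f/Q) is one of the 16 transitive subgroups 6T1, ..., 6T16 of S_6. The discriminant of f is 40310784, which is not a perfect square, so G is not contained in A_6. The transitive groups of degree 6 not contained in A_6 are: C_6 (6T1, order 6), S_3 (6T2, order 6), D_6 (6T3, order 12), C_3 x S_3 (6T5, order 18), A_4 x C_2 (6T6, order 24), S_4 (6T8, order 24), S_3 x S_3 (6T9, order 36), S_4 x C_2 (6T11, order 48), (S_3 x S_3) : C_2 (6T13, order 72), PGL(2,5) (6T14, order 120), S_6 (6T16, order 720). By Dedekind's theorem, for a prime p not dividing disc(f) the degrees of the irreducible factors of f mod p form the cycle type of an element of G. Factoring f modulo the 14 such primes p <= 53 (skipping 2, 3, which divide the discriminant), each new pattern first appears at: mod 5: f = (x + 2)(x + 3)(x^2 + 3)(x^2 + 4x + 1), pattern 2+2+1+1; mod 7: f = (x^6 + x^5 + x^4 + 4x^3 + 6x^2 + 3x + 3), pattern 6; mod 19: f = (x + 9)(x + 12)(x + 14)(x^3 + 16x^2 + 3x + 2), pattern 3+1+1+1; mod 31: f = (x^2 + 10x + 13)(x^2 + 19x + 7)(x^2 + 27x + 14), pattern 2+2+2; mod 43: f = (x^3 + 40x^2 + 3x + 4)(x^3 + 40x^2 + 3x + 33), pattern 3+3. No other pattern occurs in this range, so the set of observed cycle types is {2+2+1+1, 6, 3+1+1+1, 2+2+2, 3+3}. The candidates containing elements of all these cycle types are S_3 x S_3 (6T9) of order 36, (S_3 x S_3) : C_2 (6T13) of order 72, S_6 (6T16) of order 720; the others are excluded. The observed types are precisely the cycle types that occur in S_3 x S_3 (6T9) (apart from the identity). Each of the other remaining candidates has further cycle types, and by the Chebotarev density theorem the matching factorization patterns would occur for a proportion of primes equal to their share of the group: (S_3 x S_3) : C_2 (6T13) additionally contains elements of type 4+2, 3+2+1, 2+1+1+1+1 (36 of its 72 elements, about 50% of primes); S_6 (6T16) additionally contains elements of type 5+1, 4+2, 4+1+1, 3+2+1, 2+1+1+1+1 (459 of its 720 elements, about 64% of primes). None of the 14 primes tested shows any such pattern (for each of these groups the chance of that is below 10^-4), which rules them out. Hence G = S_3 x S_3 (6T9), of order 36.

S_3 x S_3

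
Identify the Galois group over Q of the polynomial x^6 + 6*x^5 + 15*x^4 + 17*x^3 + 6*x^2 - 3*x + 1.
The polynomial f is an irreducible sextic over Q, so G = Gal(f/Q) is one of the 16 transitive subgroups 6T1, ..., 6T16 of S_6. The discriminant of f is -177147, which is not a perfect square, so G is not contained in A_6. The transitive groups of degree 6 not contained in A_6 are: C_6 (6T1, order 6), S_3 (6T2, order 6), D_6 (6T3, order 12), C_3 x S_3 (6T5, order 18), A_4 x C_2 (6T6, order 24), S_4 (6T8, order 24), S_3 x S_3 (6T9, order 36), S_4 x C_2 (6T11, order 48), (S_3 x S_3) : C_2 (6T13, order 72), PGL(2,5) (6T14, order 120), S_6 (6T16, order 720). By Dedekind's theorem, for a prime p not dividing disc(f) the degrees of the irreducible factors of f mod p form the cycle type of an element of G. Factoring f modulo the 33 such primes p <= 139 (skipping 3, which divides the discriminant), each new pattern first appears at: mod 2: f = (x^6 + x^4 + x^3 + x + 1), pattern 6; mod 7: f = (x + 2)(x + 3)(x + 5)(x^3 + 3x^2 + 3x + 4), pattern 3+1+1+1; mod 17: f = (x^2 + 3x + 9)(x^2 + 6x + 12)(x^2 + 14x + 3), pattern 2+2+2; mod 19: f = (x^3 + 3x^2 + 3x + 7)(x^3 + 3x^2 + 3x + 11), pattern 3+3; mod 73: f = (x + 14)(x + 22)(x + 23)(x + 30)(x + 31)(x + 32), pattern 1+1+1+1+1+1. No other pattern occurs in this range, so the set of observed cycle types is {6, 3+1+1+1, 2+2+2, 3+3, 1+1+1+1+1+1}. The candidates containing elements of all these cycle types are C_3 x S_3 (6T5) of order 18, S_3 x S_3 (6T9) of order 36, (S_3 x S_3) : C_2 (6T13) of order 72, S_6 (6T16) of order 720; the others are excluded. The observed types are precisely the cycle types that occur in C_3 x S_3 (6T5). Each of the other remaining candidates has further cycle types, and by the Chebotarev density theorem the matching factorization patterns would occur for a proportion of primes equal to their share of the group: S_3 x S_3 (6T9) additionally contains elements of type 2+2+1+1 (9 of its 36 elements, about 25% of primes); (S_3 x S_3) : C_2 (6T13) additionally contains elements of type 4+2, 3+2+1, 2+2+1+1, 2+1+1+1+1 (45 of its 72 elements, about 62% of primes); S_6 (6T16) additionally contains elements of type 5+1, 4+2, 4+1+1, 3+2+1, 2+2+1+1, 2+1+1+1+1 (504 of its 720 elements, about 70% of primes). None of the 33 primes tested shows any such pattern (for each of these groups the chance of that is below 10^-4), which rules them out. Hence G = C_3 x S_3 (6T5), of order 18.

C_3 x S_3, the group 6T5 of order 18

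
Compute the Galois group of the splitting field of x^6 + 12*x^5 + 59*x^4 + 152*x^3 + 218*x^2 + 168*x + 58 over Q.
6T8: S_4

The polynomial f is an irreducible sextic over Q, so G = Gal(f/Q) is one of the 16 transitive subgroups 6T1, ..., 6T16 of S_6. The discriminant of f is -5120000, which is not a perfect square, so G is not contained in A_6. The transitive groups of degree 6 not contained in A_6 are: C_6 (6T1, order 6), S_3 (6T2, order 6), D_6 (6T3, order 12), C_3 x S_3 (6T5, order 18), A_4 x C_2 (6T6, order 24), S_4 (6T8, order 24), S_3 x S_3 (6T9, order 36), S_4 x C_2 (6T11, order 48), (S_3 x S_3) : C_2 (6T13, order 72), PGL(2,5) (6T14, order 120), S_6 (6T16, order 720). By Dedekind's theorem, for a prime p not dividing disc(f) the degrees of the irreducible factors of f mod p form the cycle type of an element of G. Factoring f modulo the 22 such primes p <= 89 (skipping 2, 5, which divide the discriminant), each new pattern first appears at: mod 3: f = (x^3 + x^2 + x + 2)(x^3 + 2x^2 + 2x + 2), pattern 3+3; mod 7: f = (x^2 + 3x + 1)(x^2 + 4x + 6)(x^2 + 5x + 5), pattern 2+2+2; mod 13: f = (x + 6)(x + 11)(x^4 + 8x^3 + x + 6), pattern 4+1+1; mod 43: f = (x + 14)(x + 33)(x^2 + 4x + 8)(x^2 + 4x + 14), pattern 2+2+1+1. No other pattern occurs in this range, so the set of observed cycle types is {3+3, 2+2+2, 4+1+1, 2+2+1+1}. The candidates containing elements of all these cycle types are S_4 (6T8) of order 24, S_4 x C_2 (6T11) of order 48, PGL(2,5) (6T14) of order 120, S_6 (6T16) of order 720; the others are excluded. The observed types are precisely the cycle types that occur in S_4 (6T8) (apart from the identity). Each of the other remaining candidates has further cycle types, and by the Chebotarev density theorem the matching factorization patterns would occur for a proportion of primes equal to their share of the group: S_4 x C_2 (6T11) additionally contains elements of type 6, 4+2, 2+1+1+1+1 (17 of its 48 elements, about 35% of primes); PGL(2,5) (6T14) additionally contains elements of type 6, 5+1 (44 of its 120 elements, about 37% of primes); S_6 (6T16) additionally contains elements of type 6, 5+1, 4+2, 3+2+1, 3+1+1+1, 2+1+1+1+1 (529 of its 720 elements, about 73% of primes). None of the 22 primes tested shows any such pattern (for each of these groups the chance of that is below 10^-4), which rules them out. Hence G = S_4 (6T8), of order 24.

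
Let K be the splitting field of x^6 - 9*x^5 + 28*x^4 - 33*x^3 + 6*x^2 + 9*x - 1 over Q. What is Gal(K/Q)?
S_3 (order 6)

The polynomial f is an irreducible sextic over Q, so G = Gal(f/Q) is one of the 16 transitive subgroups 6T1, ..., 6T16 of S_6. The discriminant of f is 810448, which is not a perfect square, so G is not contained in A_6. The transitive groups of degree 6 not contained in A_6 are: C_6 (6T1, order 6), S_3 (6T2, order 6), D_6 (6T3, order 12), C_3 x S_3 (6T5, order 18), A_4 x C_2 (6T6, order 24), S_4 (6T8, order 24), S_3 x S_3 (6T9, order 36), S_4 x C_2 (6T11, order 48), (S_3 x S_3) : C_2 (6T13, order 72), PGL(2,5) (6T14, order 120), S_6 (6T16, order 720). By Dedekind's theorem, for a prime p not dividing disc(f) the degrees of the irreducible factors of f mod p form the cycle type of an element of G. Factoring f modulo the 23 such primes p <= 97 (skipping 2, 37, which divide the discriminant), each new pattern first appears at: mod 3: f = (x^3 + x^2 + x + 2)(x^3 + 2x^2 + x + 1), pattern 3+3; mod 5: f = (x^2 + x + 1)(x^2 + 2x + 3)(x^2 + 3x + 3), pattern 2+2+2; mod 67: f = (x + 1)(x + 17)(x + 29)(x + 35)(x + 47)(x + 63), pattern 1+1+1+1+1+1. No other pattern occurs in this range, so the set of observed cycle types is {3+3, 2+2+2, 1+1+1+1+1+1}. The candidates containing elements of all these cycle types are C_6 (6T1) of order 6, S_3 (6T2) of order 6, D_6 (6T3) of order 12, C_3 x S_3 (6T5) of order 18, A_4 x C_2 (6T6) of order 24, S_4 (6T8) of order 24, S_3 x S_3 (6T9) of order 36, S_4 x C_2 (6T11) of order 48, (S_3 x S_3) : C_2 (6T13) of order 72, PGL(2,5) (6T14) of order 120, S_6 (6T16) of order 720; the others are excluded. The observed types are precisely the cycle types that occur in S_3 (6T2). Each of the other remaining candidates has further cycle types, and by the Chebotarev density theorem the matching factorization patterns would occur for a proportion of primes equal to their share of the group: C_6 (6T1) additionally contains elements of type 6 (2 of its 6 elements, about 33% of primes); D_6 (6T3) additionally contains elements of type 6, 2+2+1+1 (5 of its 12 elements, about 42% of primes); C_3 x S_3 (6T5) additionally contains elements of type 6, 3+1+1+1 (10 of its 18 elements, about 56% of primes); A_4 x C_2 (6T6) additionally contains elements of type 6, 2+2+1+1, 2+1+1+1+1 (14 of its 24 elements, about 58% of primes); S_4 (6T8) additionally contains elements of type 4+1+1, 2+2+1+1 (9 of its 24 elements, about 38% of primes); S_3 x S_3 (6T9) additionally contains elements of type 6, 3+1+1+1, 2+2+1+1 (25 of its 36 elements, about 69% of primes); S_4 x C_2 (6T11) additionally contains elements of type 6, 4+2, 4+1+1, 2+2+1+1, 2+1+1+1+1 (32 of its 48 elements, about 67% of primes); (S_3 x S_3) : C_2 (6T13) additionally contains elements of type 6, 4+2, 3+2+1, 3+1+1+1, 2+2+1+1, 2+1+1+1+1 (61 of its 72 elements, about 85% of primes); PGL(2,5) (6T14) additionally contains elements of type 6, 5+1, 4+1+1, 2+2+1+1 (89 of its 120 elements, about 74% of primes); S_6 (6T16) additionally contains elements of type 6, 5+1, 4+2, 4+1+1, 3+2+1, 3+1+1+1, 2+2+1+1, 2+1+1+1+1 (664 of its 720 elements, about 92% of primes). None of the 23 primes tested shows any such pattern (for each of these groups the chance of that is below 10^-4), which rules them out. Hence G = S_3 (6T2), of order 6.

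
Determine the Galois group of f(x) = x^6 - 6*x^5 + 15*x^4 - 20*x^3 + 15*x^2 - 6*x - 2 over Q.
6T3: D_6

The polynomial f is an irreducible sextic over Q, so G = Gal(f/Q) is one of the 16 transitive subgroups 6T1, ..., 6T16 of S_6. The discriminant of f is 11337408, which is not a perfect square, so G is not contained in A_6. The transitive groups of degree 6 not contained in A_6 are: C_6 (6T1, order 6), S_3 (6T2, order 6), D_6 (6T3, order 12), C_3 x S_3 (6T5, order 18), A_4 x C_2 (6T6, order 24), S_4 (6T8, order 24), S_3 x S_3 (6T9, order 36), S_4 x C_2 (6T11, order 48), (S_3 x S_3) : C_2 (6T13, order 72), PGL(2,5) (6T14, order 120), S_6 (6T16, order 720). By Dedekind's theorem, for a prime p not dividing disc(f) the degrees of the irreducible factors of f mod p form the cycle type of an element of G. Factoring f modulo the 79 such primes p <= 419 (skipping 2, 3, which divide the discriminant), each new pattern first appears at: mod 5: f = (x^2 + 2)(x^2 + x + 1)(x^2 + 3x + 4), pattern 2+2+2; mod 7: f = (x^6 + x^5 + x^4 + x^3 + x^2 + x + 5), pattern 6; mod 11: f = (x + 2)(x + 7)(x^2 + x + 7)(x^2 + 6x + 2), pattern 2+2+1+1; mod 13: f = (x^3 + 10x^2 + 3x + 3)(x^3 + 10x^2 + 3x + 8), pattern 3+3; mod 61: f = (x + 1)(x + 25)(x + 27)(x + 32)(x + 34)(x + 58), pattern 1+1+1+1+1+1. No other pattern occurs in this range, so the set of observed cycle types is {2+2+2, 6, 2+2+1+1, 3+3, 1+1+1+1+1+1}. The candidates containing elements of all these cycle types are D_6 (6T3) of order 12, A_4 x C_2 (6T6) of order 24, S_3 x S_3 (6T9) of order 36, S_4 x C_2 (6T11) of order 48, (S_3 x S_3) : C_2 (6T13) of order 72, PGL(2,5) (6T14) of order 120, S_6 (6T16) of order 720; the others are excluded. The observed types are precisely the cycle types that occur in D_6 (6T3). Each of the other remaining candidates has further cycle types, and by the Chebotarev density theorem the matching factorization patterns would occur for a proportion of primes equal to their share of the group: A_4 x C_2 (6T6) additionally contains elements of type 2+1+1+1+1 (3 of its 24 elements, about 12% of primes); S_3 x S_3 (6T9) additionally contains elements of type 3+1+1+1 (4 of its 36 elements, about 11% of primes); S_4 x C_2 (6T11) additionally contains elements of type 4+2, 4+1+1, 2+1+1+1+1 (15 of its 48 elements, about 31% of primes); (S_3 x S_3) : C_2 (6T13) additionally contains elements of type 4+2, 3+2+1, 3+1+1+1, 2+1+1+1+1 (40 of its 72 elements, about 56% of primes); PGL(2,5) (6T14) additionally contains elements of type 5+1, 4+1+1 (54 of its 120 elements, about 45% of primes); S_6 (6T16) additionally contains elements of type 5+1, 4+2, 4+1+1, 3+2+1, 3+1+1+1, 2+1+1+1+1 (499 of its 720 elements, about 69% of primes). None of the 79 primes tested shows any such pattern (for each of these groups the chance of that is below 10^-4), which rules them out. Hence G = D_6 (6T3), of order 12.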